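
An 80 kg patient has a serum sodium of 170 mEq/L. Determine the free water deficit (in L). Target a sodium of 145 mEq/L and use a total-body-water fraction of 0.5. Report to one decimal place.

TBW = 0.5 · 80 = 40 L
Free water deficit = TBW · (Na/145 − 1)
= 40 · (170/145 − 1)
= 40 · 0.1724
= 6.9 L

6.9 L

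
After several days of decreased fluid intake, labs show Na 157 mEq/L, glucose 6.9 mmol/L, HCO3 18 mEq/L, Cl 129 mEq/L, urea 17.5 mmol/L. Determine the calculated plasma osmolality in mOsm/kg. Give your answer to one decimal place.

Calculated osmolality = 2·Na + glucose + urea
= 2·157 + 6.9 + 17.5
= 314 + 6.90 + 17.50
= 338.4 mOsm/kg

338.4 mOsm/kg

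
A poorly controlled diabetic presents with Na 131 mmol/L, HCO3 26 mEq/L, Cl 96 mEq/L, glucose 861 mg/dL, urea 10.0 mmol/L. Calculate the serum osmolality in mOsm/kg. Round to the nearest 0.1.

319.8 mOsm/kg

Calculated osmolality = 2·Na + glucose/18 + urea
= 2·131 + 861/18 + 10
= 262 + 47.83 + 10
= 319.83 mOsm/kg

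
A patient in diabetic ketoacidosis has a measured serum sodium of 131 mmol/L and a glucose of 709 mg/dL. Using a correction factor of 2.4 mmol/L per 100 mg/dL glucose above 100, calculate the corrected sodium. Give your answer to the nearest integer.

Corrected Na = measured Na + 2.4 · (glucose − 100)/100
= 131 + 2.4 · (709 − 100)/100
= 131 + 14.6
= 145.6 mmol/L

146 mmol/L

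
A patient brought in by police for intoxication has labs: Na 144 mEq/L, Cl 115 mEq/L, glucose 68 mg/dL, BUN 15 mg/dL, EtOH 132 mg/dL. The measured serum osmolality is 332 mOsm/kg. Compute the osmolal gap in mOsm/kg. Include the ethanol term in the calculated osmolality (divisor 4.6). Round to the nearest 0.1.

6.2 mOsm/kg

Calculated osmolality = 2·Na + glucose/18 + BUN/2.8 + ethanol/4.6
= 2·144 + 68/18 + 15/2.8 + 132/4.6
= 288 + 3.78 + 5.36 + 28.70
= 325.84 mOsm/kg ≈ 325.8 mOsm/kg
Osmolar gap = measured − calculated = 332 − 325.8 = 6.2 mOsm/kg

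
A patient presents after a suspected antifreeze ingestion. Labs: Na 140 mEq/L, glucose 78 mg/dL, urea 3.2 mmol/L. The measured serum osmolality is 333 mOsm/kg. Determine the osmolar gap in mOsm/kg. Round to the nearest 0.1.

Calculated osmolality = 2·Na + glucose/18 + urea
= 2·140 + 78/18 + 3.2
= 280 + 4.33 + 3.20
= 287.53 mOsm/kg ≈ 287.5 mOsm/kg
Osmolar gap = measured − calculated = 333 − 287.5 = 45.5 mOsm/kg

45.5 mOsm/kg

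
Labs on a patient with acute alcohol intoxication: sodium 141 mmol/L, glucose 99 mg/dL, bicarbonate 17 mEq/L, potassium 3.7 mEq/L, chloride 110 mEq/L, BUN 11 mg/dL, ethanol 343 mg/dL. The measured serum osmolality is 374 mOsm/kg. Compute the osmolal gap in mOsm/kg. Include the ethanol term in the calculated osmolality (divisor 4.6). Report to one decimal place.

8.0 mOsm/kg

Calculated osmolality = 2·Na + glucose/18 + BUN/2.8 + ethanol/4.6
= 2·141 + 99/18 + 11/2.8 + 343/4.6
= 282 + 5.50 + 3.93 + 74.57
= 366 mOsm/kg ≈ 366.0 mOsm/kg
Osmolar gap = measured − calculated = 374 − 366.0 = 8.0 mOsm/kg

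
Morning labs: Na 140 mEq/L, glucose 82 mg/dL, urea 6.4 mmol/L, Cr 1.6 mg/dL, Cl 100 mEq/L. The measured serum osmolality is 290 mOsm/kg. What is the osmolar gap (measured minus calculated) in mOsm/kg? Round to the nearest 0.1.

Calculated osmolality = 2·Na + glucose/18 + urea
= 2·140 + 82/18 + 6.4
= 280 + 4.56 + 6.40
= 290.96 mOsm/kg ≈ 291.0 mOsm/kg
Osmolar gap = measured − calculated = 290 − 291.0 = -1.0 mOsm/kg

-1.0 mOsm/kg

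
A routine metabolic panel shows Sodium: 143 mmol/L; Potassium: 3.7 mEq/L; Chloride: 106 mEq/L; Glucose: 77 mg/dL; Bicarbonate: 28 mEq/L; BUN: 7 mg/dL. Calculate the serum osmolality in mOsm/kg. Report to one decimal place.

292.8 mOsm/kg

Calculated osmolality = 2·Na + glucose/18 + BUN/2.8
= 2·143 + 77/18 + 7/2.8
= 286 + 4.28 + 2.50
= 292.78 mOsm/kg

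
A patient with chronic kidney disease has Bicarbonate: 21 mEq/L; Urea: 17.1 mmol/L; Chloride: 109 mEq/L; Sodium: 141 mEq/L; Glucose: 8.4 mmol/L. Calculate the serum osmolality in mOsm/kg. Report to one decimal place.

Calculated osmolality = 2·Na + glucose + urea
= 2·141 + 8.4 + 17.1
= 282 + 8.40 + 17.10
= 307.5 mOsm/kg

307.5 mOsm/kg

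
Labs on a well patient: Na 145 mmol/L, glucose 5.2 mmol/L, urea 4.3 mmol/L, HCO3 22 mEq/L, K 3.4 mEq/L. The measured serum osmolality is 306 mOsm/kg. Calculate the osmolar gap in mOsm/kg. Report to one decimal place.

Calculated osmolality = 2·Na + glucose + urea
= 2·145 + 5.2 + 4.3
= 290 + 5.20 + 4.30
= 299.5 mOsm/kg ≈ 299.5 mOsm/kg
Osmolar gap = measured − calculated = 306 − 299.5 = 6.5 mOsm/kg

6.5 mOsm/kg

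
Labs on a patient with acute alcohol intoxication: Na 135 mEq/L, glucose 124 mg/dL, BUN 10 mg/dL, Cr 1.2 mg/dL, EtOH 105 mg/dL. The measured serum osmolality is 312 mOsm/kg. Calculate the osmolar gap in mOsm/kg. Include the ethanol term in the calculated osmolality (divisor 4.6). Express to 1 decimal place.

8.7 mOsm/kg

Calculated osmolality = 2·Na + glucose/18 + BUN/2.8 + ethanol/4.6
= 2·135 + 124/18 + 10/2.8 + 105/4.6
= 270 + 6.89 + 3.57 + 22.83
= 303.29 mOsm/kg ≈ 303.3 mOsm/kg
Osmolar gap = measured − calculated = 312 − 303.3 = 8.7 mOsm/kg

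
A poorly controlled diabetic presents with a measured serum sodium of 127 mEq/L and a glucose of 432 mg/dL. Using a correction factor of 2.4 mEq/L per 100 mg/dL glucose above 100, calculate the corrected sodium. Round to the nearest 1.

135 mEq/L

Corrected Na = measured Na + 2.4 · (glucose − 100)/100
= 127 + 2.4 · (432 − 100)/100
= 127 + 8
= 135 mEq/L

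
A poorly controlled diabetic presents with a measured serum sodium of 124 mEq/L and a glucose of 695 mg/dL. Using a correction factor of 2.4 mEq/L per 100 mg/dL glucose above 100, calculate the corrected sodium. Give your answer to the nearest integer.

138 mEq/L

Corrected Na = measured Na + 2.4 · (glucose − 100)/100
= 124 + 2.4 · (695 − 100)/100
= 124 + 14.3
= 138.3 mEq/L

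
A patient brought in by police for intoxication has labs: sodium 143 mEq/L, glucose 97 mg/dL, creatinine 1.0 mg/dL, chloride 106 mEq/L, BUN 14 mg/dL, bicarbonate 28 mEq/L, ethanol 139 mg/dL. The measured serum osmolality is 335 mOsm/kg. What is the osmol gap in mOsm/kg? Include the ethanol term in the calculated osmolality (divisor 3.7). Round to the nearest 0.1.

Calculated osmolality = 2·Na + glucose/18 + BUN/2.8 + ethanol/3.7
= 2·143 + 97/18 + 14/2.8 + 139/3.7
= 286 + 5.39 + 5 + 37.57
= 333.96 mOsm/kg ≈ 334.0 mOsm/kg
Osmolar gap = measured − calculated = 335 − 334.0 = 1.0 mOsm/kg

1.0 mOsm/kg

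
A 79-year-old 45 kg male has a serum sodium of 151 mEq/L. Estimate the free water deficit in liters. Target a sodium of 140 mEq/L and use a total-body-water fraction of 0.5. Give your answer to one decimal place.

TBW = 0.5 · 45 = 22.5 L
Free water deficit = TBW · (Na/140 − 1)
= 22.5 · (151/140 − 1)
= 22.5 · 0.0786
= 1.77 L

1.8 L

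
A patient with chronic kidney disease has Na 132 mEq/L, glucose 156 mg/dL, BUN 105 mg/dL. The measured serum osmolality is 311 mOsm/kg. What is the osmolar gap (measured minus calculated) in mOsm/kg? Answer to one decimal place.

Calculated osmolality = 2·Na + glucose/18 + BUN/2.8
= 2·132 + 156/18 + 105/2.8
= 264 + 8.67 + 37.50
= 310.17 mOsm/kg ≈ 310.2 mOsm/kg
Osmolar gap = measured − calculated = 311 − 310.2 = 0.8 mOsm/kg

0.8 mOsm/kg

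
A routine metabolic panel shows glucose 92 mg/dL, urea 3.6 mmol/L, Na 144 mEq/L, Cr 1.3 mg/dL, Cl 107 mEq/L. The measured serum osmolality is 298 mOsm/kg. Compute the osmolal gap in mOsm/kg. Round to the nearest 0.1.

Calculated osmolality = 2·Na + glucose/18 + urea
= 2·144 + 92/18 + 3.6
= 288 + 5.11 + 3.60
= 296.71 mOsm/kg ≈ 296.7 mOsm/kg
Osmolar gap = measured − calculated = 298 − 296.7 = 1.3 mOsm/kg

1.3 mOsm/kg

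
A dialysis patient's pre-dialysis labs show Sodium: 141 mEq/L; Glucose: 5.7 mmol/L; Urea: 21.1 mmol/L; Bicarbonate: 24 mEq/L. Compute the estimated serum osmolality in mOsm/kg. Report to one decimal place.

Calculated osmolality = 2·Na + glucose + urea
= 2·141 + 5.7 + 21.1
= 282 + 5.70 + 21.10
= 308.8 mOsm/kg

308.8 mOsm/kg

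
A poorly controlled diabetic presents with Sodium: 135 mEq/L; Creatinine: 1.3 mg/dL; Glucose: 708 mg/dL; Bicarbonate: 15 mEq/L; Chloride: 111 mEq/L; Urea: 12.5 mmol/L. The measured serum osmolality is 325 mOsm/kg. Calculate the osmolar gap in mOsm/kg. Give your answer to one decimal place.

Calculated osmolality = 2·Na + glucose/18 + urea
= 2·135 + 708/18 + 12.5
= 270 + 39.33 + 12.50
= 321.83 mOsm/kg ≈ 321.8 mOsm/kg
Osmolar gap = measured − calculated = 325 − 321.8 = 3.2 mOsm/kg

3.2 mOsm/kg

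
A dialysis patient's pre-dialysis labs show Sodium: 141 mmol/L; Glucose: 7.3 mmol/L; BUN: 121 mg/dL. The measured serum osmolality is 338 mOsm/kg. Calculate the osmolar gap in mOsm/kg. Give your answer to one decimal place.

Calculated osmolality = 2·Na + glucose + BUN/2.8
= 2·141 + 7.3 + 121/2.8
= 282 + 7.30 + 43.21
= 332.51 mOsm/kg ≈ 332.5 mOsm/kg
Osmolar gap = measured − calculated = 338 − 332.5 = 5.5 mOsm/kg

5.5 mOsm/kg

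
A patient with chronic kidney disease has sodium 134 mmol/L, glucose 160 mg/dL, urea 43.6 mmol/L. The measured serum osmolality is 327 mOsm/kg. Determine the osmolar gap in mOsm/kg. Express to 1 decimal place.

6.5 mOsm/kg

Calculated osmolality = 2·Na + glucose/18 + urea
= 2·134 + 160/18 + 43.6
= 268 + 8.89 + 43.60
= 320.49 mOsm/kg ≈ 320.5 mOsm/kg
Osmolar gap = measured − calculated = 327 − 320.5 = 6.5 mOsm/kg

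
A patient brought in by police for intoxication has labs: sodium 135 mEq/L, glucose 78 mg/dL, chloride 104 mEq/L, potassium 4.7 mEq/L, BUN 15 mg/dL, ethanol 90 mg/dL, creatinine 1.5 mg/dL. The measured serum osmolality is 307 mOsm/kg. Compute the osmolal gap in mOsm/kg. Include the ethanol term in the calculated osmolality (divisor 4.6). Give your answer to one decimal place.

7.7 mOsm/kg

Calculated osmolality = 2·Na + glucose/18 + BUN/2.8 + ethanol/4.6
= 2·135 + 78/18 + 15/2.8 + 90/4.6
= 270 + 4.33 + 5.36 + 19.57
= 299.26 mOsm/kg ≈ 299.3 mOsm/kg
Osmolar gap = measured − calculated = 307 − 299.3 = 7.7 mOsm/kg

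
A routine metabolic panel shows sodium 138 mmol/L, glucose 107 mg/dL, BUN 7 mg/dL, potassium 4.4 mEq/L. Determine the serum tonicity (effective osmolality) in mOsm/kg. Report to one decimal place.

281.9 mOsm/kg

Effective osmolality excludes urea (freely permeant across cell membranes):
2·Na + glucose/18
= 2·138 + 107/18
= 276 + 5.94
= 281.94 mOsm/kg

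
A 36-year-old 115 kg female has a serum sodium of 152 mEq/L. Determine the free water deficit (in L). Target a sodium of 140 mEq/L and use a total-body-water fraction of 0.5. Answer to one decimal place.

4.9 L

TBW = 0.5 · 115 = 57.5 L
Free water deficit = TBW · (Na/140 − 1)
= 57.5 · (152/140 − 1)
= 57.5 · 0.0857
= 4.93 L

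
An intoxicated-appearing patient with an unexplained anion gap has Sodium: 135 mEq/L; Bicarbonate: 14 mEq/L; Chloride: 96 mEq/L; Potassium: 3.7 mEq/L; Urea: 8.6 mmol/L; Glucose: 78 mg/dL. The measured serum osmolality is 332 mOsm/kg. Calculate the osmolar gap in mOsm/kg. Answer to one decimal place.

49.1 mOsm/kg

Calculated osmolality = 2·Na + glucose/18 + urea
= 2·135 + 78/18 + 8.6
= 270 + 4.33 + 8.60
= 282.93 mOsm/kg ≈ 282.9 mOsm/kg
Osmolar gap = measured − calculated = 332 − 282.9 = 49.1 mOsm/kg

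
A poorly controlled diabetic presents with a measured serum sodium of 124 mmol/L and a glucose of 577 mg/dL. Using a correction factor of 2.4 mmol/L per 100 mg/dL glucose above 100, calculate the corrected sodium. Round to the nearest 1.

135 mmol/L

Corrected Na = measured Na + 2.4 · (glucose − 100)/100
= 124 + 2.4 · (577 − 100)/100
= 124 + 11.4
= 135.4 mmol/L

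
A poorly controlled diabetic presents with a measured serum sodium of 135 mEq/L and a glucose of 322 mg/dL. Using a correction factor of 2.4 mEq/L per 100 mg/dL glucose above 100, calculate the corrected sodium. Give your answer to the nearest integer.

Corrected Na = measured Na + 2.4 · (glucose − 100)/100
= 135 + 2.4 · (322 − 100)/100
= 135 + 5.3
= 140.3 mEq/L

140 mEq/L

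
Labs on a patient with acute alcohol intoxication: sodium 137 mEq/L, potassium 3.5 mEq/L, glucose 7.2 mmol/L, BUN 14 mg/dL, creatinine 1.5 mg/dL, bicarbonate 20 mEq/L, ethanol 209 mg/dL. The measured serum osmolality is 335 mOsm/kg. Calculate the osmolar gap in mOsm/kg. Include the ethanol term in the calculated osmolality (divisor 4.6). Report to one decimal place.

3.4 mOsm/kg

Calculated osmolality = 2·Na + glucose + BUN/2.8 + ethanol/4.6
= 2·137 + 7.2 + 14/2.8 + 209/4.6
= 274 + 7.20 + 5 + 45.43
= 331.63 mOsm/kg ≈ 331.6 mOsm/kg
Osmolar gap = measured − calculated = 335 − 331.6 = 3.4 mOsm/kg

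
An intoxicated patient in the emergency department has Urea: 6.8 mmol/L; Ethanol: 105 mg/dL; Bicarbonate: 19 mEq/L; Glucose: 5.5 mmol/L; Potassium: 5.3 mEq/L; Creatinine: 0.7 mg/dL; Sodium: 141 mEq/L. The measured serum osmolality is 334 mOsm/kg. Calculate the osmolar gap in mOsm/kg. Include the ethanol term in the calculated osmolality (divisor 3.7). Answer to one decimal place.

Calculated osmolality = 2·Na + glucose + urea + ethanol/3.7
= 2·141 + 5.5 + 6.8 + 105/3.7
= 282 + 5.50 + 6.80 + 28.38
= 322.68 mOsm/kg ≈ 322.7 mOsm/kg
Osmolar gap = measured − calculated = 334 − 322.7 = 11.3 mOsm/kg

11.3 mOsm/kg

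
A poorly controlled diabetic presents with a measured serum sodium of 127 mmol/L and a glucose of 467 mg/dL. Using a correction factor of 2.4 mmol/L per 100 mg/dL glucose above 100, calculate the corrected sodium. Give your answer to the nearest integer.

136 mmol/L

Corrected Na = measured Na + 2.4 · (glucose − 100)/100
= 127 + 2.4 · (467 − 100)/100
= 127 + 8.8
= 135.8 mmol/L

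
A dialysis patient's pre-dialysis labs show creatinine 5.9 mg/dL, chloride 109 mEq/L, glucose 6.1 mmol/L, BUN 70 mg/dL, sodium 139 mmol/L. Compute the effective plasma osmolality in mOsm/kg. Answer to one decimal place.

Effective osmolality excludes urea (freely permeant across cell membranes):
2·Na + glucose
= 2·139 + 6.1
= 278 + 6.1
= 284.1 mOsm/kg

284.1 mOsm/kg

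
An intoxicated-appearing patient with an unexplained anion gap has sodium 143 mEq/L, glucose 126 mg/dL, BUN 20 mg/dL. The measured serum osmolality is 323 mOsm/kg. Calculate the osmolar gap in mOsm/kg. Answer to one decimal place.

22.9 mOsm/kg

Calculated osmolality = 2·Na + glucose/18 + BUN/2.8
= 2·143 + 126/18 + 20/2.8
= 286 + 7 + 7.14
= 300.14 mOsm/kg ≈ 300.1 mOsm/kg
Osmolar gap = measured − calculated = 323 − 300.1 = 22.9 mOsm/kg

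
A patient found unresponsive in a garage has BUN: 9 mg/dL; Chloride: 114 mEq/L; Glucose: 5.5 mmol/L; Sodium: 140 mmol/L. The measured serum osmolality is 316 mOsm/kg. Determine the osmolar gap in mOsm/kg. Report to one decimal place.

Calculated osmolality = 2·Na + glucose + BUN/2.8
= 2·140 + 5.5 + 9/2.8
= 280 + 5.50 + 3.21
= 288.71 mOsm/kg ≈ 288.7 mOsm/kg
Osmolar gap = measured − calculated = 316 − 288.7 = 27.3 mOsm/kg

27.3 mOsm/kg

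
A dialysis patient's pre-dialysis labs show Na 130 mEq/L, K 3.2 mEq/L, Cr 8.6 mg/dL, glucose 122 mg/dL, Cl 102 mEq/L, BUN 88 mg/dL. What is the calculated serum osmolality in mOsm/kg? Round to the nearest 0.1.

298.2 mOsm/kg

Calculated osmolality = 2·Na + glucose/18 + BUN/2.8
= 2·130 + 122/18 + 88/2.8
= 260 + 6.78 + 31.43
= 298.21 mOsm/kg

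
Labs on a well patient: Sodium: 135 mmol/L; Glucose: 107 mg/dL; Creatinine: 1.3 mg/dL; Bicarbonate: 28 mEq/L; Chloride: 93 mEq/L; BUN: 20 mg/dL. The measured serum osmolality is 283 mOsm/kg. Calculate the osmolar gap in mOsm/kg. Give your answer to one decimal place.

-0.1 mOsm/kg

Calculated osmolality = 2·Na + glucose/18 + BUN/2.8
= 2·135 + 107/18 + 20/2.8
= 270 + 5.94 + 7.14
= 283.08 mOsm/kg ≈ 283.1 mOsm/kg
Osmolar gap = measured − calculated = 283 − 283.1 = -0.1 mOsm/kg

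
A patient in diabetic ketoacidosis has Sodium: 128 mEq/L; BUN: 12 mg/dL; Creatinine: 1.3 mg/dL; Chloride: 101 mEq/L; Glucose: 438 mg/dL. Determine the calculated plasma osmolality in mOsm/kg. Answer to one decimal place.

Calculated osmolality = 2·Na + glucose/18 + BUN/2.8
= 2·128 + 438/18 + 12/2.8
= 256 + 24.33 + 4.29
= 284.62 mOsm/kg

284.6 mOsm/kg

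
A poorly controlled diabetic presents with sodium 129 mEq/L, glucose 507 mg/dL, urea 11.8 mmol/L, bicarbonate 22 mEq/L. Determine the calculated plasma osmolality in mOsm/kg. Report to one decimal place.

Calculated osmolality = 2·Na + glucose/18 + urea
= 2·129 + 507/18 + 11.8
= 258 + 28.17 + 11.80
= 297.97 mOsm/kg

298.0 mOsm/kg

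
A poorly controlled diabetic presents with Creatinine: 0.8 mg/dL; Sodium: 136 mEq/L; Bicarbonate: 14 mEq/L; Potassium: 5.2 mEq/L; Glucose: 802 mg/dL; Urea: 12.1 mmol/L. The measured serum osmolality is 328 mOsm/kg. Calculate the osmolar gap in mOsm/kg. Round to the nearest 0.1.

Calculated osmolality = 2·Na + glucose/18 + urea
= 2·136 + 802/18 + 12.1
= 272 + 44.56 + 12.10
= 328.66 mOsm/kg ≈ 328.7 mOsm/kg
Osmolar gap = measured − calculated = 328 − 328.7 = -0.7 mOsm/kg

-0.7 mOsm/kg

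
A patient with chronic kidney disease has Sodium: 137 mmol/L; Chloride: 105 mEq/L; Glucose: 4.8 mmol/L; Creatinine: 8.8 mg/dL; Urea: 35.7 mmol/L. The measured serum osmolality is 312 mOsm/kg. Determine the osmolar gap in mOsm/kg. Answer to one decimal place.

-2.5 mOsm/kg

Calculated osmolality = 2·Na + glucose + urea
= 2·137 + 4.8 + 35.7
= 274 + 4.80 + 35.70
= 314.5 mOsm/kg ≈ 314.5 mOsm/kg
Osmolar gap = measured − calculated = 312 − 314.5 = -2.5 mOsm/kg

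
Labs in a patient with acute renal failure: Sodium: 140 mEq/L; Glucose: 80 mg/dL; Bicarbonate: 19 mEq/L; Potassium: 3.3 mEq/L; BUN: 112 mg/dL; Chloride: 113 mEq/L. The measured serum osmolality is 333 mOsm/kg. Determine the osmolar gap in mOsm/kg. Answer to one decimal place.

8.6 mOsm/kg

Calculated osmolality = 2·Na + glucose/18 + BUN/2.8
= 2·140 + 80/18 + 112/2.8
= 280 + 4.44 + 40
= 324.44 mOsm/kg ≈ 324.4 mOsm/kg
Osmolar gap = measured − calculated = 333 − 324.4 = 8.6 mOsm/kg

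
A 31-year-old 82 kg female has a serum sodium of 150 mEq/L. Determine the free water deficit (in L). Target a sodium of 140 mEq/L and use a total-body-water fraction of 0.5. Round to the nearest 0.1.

2.9 L

TBW = 0.5 · 82 = 41 L
Free water deficit = TBW · (Na/140 − 1)
= 41 · (150/140 − 1)
= 41 · 0.0714
= 2.93 L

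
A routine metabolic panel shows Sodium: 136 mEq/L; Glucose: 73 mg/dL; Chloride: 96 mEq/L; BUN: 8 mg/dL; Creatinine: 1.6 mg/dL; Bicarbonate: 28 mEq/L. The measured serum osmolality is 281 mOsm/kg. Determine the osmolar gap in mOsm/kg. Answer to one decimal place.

Calculated osmolality = 2·Na + glucose/18 + BUN/2.8
= 2·136 + 73/18 + 8/2.8
= 272 + 4.06 + 2.86
= 278.92 mOsm/kg ≈ 278.9 mOsm/kg
Osmolar gap = measured − calculated = 281 − 278.9 = 2.1 mOsm/kg

2.1 mOsm/kg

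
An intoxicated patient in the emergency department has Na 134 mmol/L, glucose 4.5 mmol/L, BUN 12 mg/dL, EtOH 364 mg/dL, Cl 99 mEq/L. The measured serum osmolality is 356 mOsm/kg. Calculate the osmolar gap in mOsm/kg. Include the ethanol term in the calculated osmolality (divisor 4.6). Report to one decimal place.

0.1 mOsm/kg

Calculated osmolality = 2·Na + glucose + BUN/2.8 + ethanol/4.6
= 2·134 + 4.5 + 12/2.8 + 364/4.6
= 268 + 4.50 + 4.29 + 79.13
= 355.92 mOsm/kg ≈ 355.9 mOsm/kg
Osmolar gap = measured − calculated = 356 − 355.9 = 0.1 mOsm/kg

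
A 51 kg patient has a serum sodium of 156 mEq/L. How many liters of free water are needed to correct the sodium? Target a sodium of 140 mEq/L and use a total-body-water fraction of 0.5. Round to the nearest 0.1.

2.9 L

TBW = 0.5 · 51 = 25.5 L
Free water deficit = TBW · (Na/140 − 1)
= 25.5 · (156/140 − 1)
= 25.5 · 0.1143
= 2.91 L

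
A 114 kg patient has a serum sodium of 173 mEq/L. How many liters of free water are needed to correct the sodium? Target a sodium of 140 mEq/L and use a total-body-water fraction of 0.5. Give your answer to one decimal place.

13.4 L

TBW = 0.5 · 114 = 57 L
Free water deficit = TBW · (Na/140 − 1)
= 57 · (173/140 − 1)
= 57 · 0.2357
= 13.43 L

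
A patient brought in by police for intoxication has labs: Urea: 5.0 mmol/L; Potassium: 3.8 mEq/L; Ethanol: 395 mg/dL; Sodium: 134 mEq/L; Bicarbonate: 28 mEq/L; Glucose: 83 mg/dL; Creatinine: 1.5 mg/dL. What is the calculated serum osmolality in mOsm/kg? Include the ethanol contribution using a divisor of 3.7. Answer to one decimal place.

Calculated osmolality = 2·Na + glucose/18 + urea + ethanol/3.7
= 2·134 + 83/18 + 5 + 395/3.7
= 268 + 4.61 + 5 + 106.76
= 384.37 mOsm/kg

384.4 mOsm/kg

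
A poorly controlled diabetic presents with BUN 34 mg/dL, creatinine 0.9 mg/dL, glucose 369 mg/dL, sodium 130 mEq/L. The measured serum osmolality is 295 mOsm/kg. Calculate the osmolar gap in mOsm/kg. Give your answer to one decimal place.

Calculated osmolality = 2·Na + glucose/18 + BUN/2.8
= 2·130 + 369/18 + 34/2.8
= 260 + 20.50 + 12.14
= 292.64 mOsm/kg ≈ 292.6 mOsm/kg
Osmolar gap = measured − calculated = 295 − 292.6 = 2.4 mOsm/kg

2.4 mOsm/kg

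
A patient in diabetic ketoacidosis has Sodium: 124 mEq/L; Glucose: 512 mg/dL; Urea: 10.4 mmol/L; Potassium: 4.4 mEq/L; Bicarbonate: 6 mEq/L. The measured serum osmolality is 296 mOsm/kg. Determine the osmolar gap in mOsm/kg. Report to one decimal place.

Calculated osmolality = 2·Na + glucose/18 + urea
= 2·124 + 512/18 + 10.4
= 248 + 28.44 + 10.40
= 286.84 mOsm/kg ≈ 286.8 mOsm/kg
Osmolar gap = measured − calculated = 296 − 286.8 = 9.2 mOsm/kg

9.2 mOsm/kg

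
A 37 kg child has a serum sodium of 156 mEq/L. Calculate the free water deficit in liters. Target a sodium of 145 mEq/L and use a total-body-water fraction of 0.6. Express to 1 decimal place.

TBW = 0.6 · 37 = 22.2 L
Free water deficit = TBW · (Na/145 − 1)
= 22.2 · (156/145 − 1)
= 22.2 · 0.0759
= 1.68 L

1.7 L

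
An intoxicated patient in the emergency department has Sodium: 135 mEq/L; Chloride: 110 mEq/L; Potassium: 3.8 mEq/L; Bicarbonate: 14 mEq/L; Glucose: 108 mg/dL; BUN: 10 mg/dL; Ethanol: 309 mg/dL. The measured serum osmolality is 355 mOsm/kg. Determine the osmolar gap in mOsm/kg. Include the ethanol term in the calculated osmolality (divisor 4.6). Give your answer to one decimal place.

Calculated osmolality = 2·Na + glucose/18 + BUN/2.8 + ethanol/4.6
= 2·135 + 108/18 + 10/2.8 + 309/4.6
= 270 + 6 + 3.57 + 67.17
= 346.74 mOsm/kg ≈ 346.7 mOsm/kg
Osmolar gap = measured − calculated = 355 − 346.7 = 8.3 mOsm/kg

8.3 mOsm/kg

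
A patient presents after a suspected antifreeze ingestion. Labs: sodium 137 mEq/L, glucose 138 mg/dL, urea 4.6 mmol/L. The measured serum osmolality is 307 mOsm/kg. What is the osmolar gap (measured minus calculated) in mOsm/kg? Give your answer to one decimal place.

20.7 mOsm/kg

Calculated osmolality = 2·Na + glucose/18 + urea
= 2·137 + 138/18 + 4.6
= 274 + 7.67 + 4.60
= 286.27 mOsm/kg ≈ 286.3 mOsm/kg
Osmolar gap = measured − calculated = 307 − 286.3 = 20.7 mOsm/kg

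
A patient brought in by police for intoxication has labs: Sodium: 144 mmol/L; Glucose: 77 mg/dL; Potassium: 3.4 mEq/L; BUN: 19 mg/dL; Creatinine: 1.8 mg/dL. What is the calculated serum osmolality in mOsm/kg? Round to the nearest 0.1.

299.1 mOsm/kg

Calculated osmolality = 2·Na + glucose/18 + BUN/2.8
= 2·144 + 77/18 + 19/2.8
= 288 + 4.28 + 6.79
= 299.07 mOsm/kg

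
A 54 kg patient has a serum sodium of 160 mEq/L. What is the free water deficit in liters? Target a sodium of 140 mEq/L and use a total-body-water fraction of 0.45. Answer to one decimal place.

3.5 L

TBW = 0.45 · 54 = 24.3 L
Free water deficit = TBW · (Na/140 − 1)
= 24.3 · (160/140 − 1)
= 24.3 · 0.1429
= 3.47 L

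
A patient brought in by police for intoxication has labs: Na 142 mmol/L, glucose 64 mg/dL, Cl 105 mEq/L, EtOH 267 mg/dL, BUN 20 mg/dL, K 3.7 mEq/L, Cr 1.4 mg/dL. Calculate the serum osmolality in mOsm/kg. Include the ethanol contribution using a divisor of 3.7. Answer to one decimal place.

366.9 mOsm/kg

Calculated osmolality = 2·Na + glucose/18 + BUN/2.8 + ethanol/3.7
= 2·142 + 64/18 + 20/2.8 + 267/3.7
= 284 + 3.56 + 7.14 + 72.16
= 366.86 mOsm/kg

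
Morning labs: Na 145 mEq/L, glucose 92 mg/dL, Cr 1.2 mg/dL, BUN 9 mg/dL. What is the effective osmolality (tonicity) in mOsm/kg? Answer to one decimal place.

295.1 mOsm/kg

Effective osmolality excludes urea (freely permeant across cell membranes):
2·Na + glucose/18
= 2·145 + 92/18
= 290 + 5.11
= 295.11 mOsm/kg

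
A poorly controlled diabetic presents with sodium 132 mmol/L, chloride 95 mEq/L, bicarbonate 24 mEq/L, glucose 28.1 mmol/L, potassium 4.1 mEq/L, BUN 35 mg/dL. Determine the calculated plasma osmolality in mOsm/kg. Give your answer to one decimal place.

Calculated osmolality = 2·Na + glucose + BUN/2.8
= 2·132 + 28.1 + 35/2.8
= 264 + 28.10 + 12.50
= 304.6 mOsm/kg

304.6 mOsm/kg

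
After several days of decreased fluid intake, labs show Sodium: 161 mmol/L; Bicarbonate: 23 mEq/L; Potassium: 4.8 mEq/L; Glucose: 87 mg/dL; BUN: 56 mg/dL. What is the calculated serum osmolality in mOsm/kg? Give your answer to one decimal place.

346.8 mOsm/kg

Calculated osmolality = 2·Na + glucose/18 + BUN/2.8
= 2·161 + 87/18 + 56/2.8
= 322 + 4.83 + 20
= 346.83 mOsm/kg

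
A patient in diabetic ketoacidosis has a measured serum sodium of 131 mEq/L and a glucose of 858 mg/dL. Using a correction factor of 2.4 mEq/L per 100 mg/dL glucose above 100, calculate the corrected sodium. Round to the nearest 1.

Corrected Na = measured Na + 2.4 · (glucose − 100)/100
= 131 + 2.4 · (858 − 100)/100
= 131 + 18.2
= 149.2 mEq/L

149 mEq/L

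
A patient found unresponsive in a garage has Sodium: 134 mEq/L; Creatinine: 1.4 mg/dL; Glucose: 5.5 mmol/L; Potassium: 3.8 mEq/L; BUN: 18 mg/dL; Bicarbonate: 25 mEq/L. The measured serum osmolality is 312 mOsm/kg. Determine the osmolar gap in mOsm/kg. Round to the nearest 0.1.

Calculated osmolality = 2·Na + glucose + BUN/2.8
= 2·134 + 5.5 + 18/2.8
= 268 + 5.50 + 6.43
= 279.93 mOsm/kg ≈ 279.9 mOsm/kg
Osmolar gap = measured − calculated = 312 − 279.9 = 32.1 mOsm/kg

32.1 mOsm/kg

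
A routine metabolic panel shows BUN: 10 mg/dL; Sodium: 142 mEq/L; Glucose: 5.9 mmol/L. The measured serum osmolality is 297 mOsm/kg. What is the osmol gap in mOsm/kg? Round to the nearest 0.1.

Calculated osmolality = 2·Na + glucose + BUN/2.8
= 2·142 + 5.9 + 10/2.8
= 284 + 5.90 + 3.57
= 293.47 mOsm/kg ≈ 293.5 mOsm/kg
Osmolar gap = measured − calculated = 297 − 293.5 = 3.5 mOsm/kg

3.5 mOsm/kg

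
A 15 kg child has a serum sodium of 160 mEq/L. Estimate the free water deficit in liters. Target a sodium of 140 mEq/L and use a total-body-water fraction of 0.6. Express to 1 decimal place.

TBW = 0.6 · 15 = 9 L
Free water deficit = TBW · (Na/140 − 1)
= 9 · (160/140 − 1)
= 9 · 0.1429
= 1.29 L

1.3 L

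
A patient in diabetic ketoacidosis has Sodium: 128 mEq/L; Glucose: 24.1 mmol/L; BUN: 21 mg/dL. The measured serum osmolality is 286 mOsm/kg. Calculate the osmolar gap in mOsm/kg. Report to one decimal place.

Calculated osmolality = 2·Na + glucose + BUN/2.8
= 2·128 + 24.1 + 21/2.8
= 256 + 24.10 + 7.50
= 287.6 mOsm/kg ≈ 287.6 mOsm/kg
Osmolar gap = measured − calculated = 286 − 287.6 = -1.6 mOsm/kg

-1.6 mOsm/kg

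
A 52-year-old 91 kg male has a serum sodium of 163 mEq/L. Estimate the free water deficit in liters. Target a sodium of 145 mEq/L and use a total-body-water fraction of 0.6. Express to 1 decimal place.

6.8 L

TBW = 0.6 · 91 = 54.6 L
Free water deficit = TBW · (Na/145 − 1)
= 54.6 · (163/145 − 1)
= 54.6 · 0.1241
= 6.78 L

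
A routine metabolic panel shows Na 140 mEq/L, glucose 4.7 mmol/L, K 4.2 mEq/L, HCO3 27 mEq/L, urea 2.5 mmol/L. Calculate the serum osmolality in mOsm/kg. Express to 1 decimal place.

287.2 mOsm/kg

Calculated osmolality = 2·Na + glucose + urea
= 2·140 + 4.7 + 2.5
= 280 + 4.70 + 2.50
= 287.2 mOsm/kg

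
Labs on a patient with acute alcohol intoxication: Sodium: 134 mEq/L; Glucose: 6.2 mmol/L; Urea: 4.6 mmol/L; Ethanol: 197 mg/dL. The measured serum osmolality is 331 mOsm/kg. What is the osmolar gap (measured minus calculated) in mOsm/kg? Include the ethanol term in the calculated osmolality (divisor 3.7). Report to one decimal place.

Calculated osmolality = 2·Na + glucose + urea + ethanol/3.7
= 2·134 + 6.2 + 4.6 + 197/3.7
= 268 + 6.20 + 4.60 + 53.24
= 332.04 mOsm/kg ≈ 332.0 mOsm/kg
Osmolar gap = measured − calculated = 331 − 332.0 = -1.0 mOsm/kg

-1.0 mOsm/kg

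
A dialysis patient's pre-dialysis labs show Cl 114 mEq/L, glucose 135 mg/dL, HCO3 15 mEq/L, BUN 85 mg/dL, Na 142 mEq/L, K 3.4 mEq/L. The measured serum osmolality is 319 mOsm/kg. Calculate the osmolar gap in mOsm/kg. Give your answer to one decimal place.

-2.9 mOsm/kg

Calculated osmolality = 2·Na + glucose/18 + BUN/2.8
= 2·142 + 135/18 + 85/2.8
= 284 + 7.50 + 30.36
= 321.86 mOsm/kg ≈ 321.9 mOsm/kg
Osmolar gap = measured − calculated = 319 − 321.9 = -2.9 mOsm/kg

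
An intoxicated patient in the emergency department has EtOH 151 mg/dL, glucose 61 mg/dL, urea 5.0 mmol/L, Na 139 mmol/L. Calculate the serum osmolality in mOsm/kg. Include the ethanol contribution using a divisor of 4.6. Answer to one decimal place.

Calculated osmolality = 2·Na + glucose/18 + urea + ethanol/4.6
= 2·139 + 61/18 + 5 + 151/4.6
= 278 + 3.39 + 5 + 32.83
= 319.22 mOsm/kg

319.2 mOsm/kg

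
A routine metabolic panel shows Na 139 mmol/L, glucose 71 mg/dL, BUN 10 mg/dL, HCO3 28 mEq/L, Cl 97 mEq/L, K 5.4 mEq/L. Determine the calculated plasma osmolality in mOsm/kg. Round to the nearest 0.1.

Calculated osmolality = 2·Na + glucose/18 + BUN/2.8
= 2·139 + 71/18 + 10/2.8
= 278 + 3.94 + 3.57
= 285.51 mOsm/kg

285.5 mOsm/kg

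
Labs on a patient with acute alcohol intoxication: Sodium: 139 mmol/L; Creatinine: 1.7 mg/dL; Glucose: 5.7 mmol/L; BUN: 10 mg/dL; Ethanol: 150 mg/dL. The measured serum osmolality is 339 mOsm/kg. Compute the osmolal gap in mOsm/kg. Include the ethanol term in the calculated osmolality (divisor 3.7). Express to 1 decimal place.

Calculated osmolality = 2·Na + glucose + BUN/2.8 + ethanol/3.7
= 2·139 + 5.7 + 10/2.8 + 150/3.7
= 278 + 5.70 + 3.57 + 40.54
= 327.81 mOsm/kg ≈ 327.8 mOsm/kg
Osmolar gap = measured − calculated = 339 − 327.8 = 11.2 mOsm/kg

11.2 mOsm/kg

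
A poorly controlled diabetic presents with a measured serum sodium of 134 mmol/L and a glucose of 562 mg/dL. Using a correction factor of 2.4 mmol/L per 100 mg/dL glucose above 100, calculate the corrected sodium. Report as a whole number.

145 mmol/L

Corrected Na = measured Na + 2.4 · (glucose − 100)/100
= 134 + 2.4 · (562 − 100)/100
= 134 + 11.1
= 145.1 mmol/L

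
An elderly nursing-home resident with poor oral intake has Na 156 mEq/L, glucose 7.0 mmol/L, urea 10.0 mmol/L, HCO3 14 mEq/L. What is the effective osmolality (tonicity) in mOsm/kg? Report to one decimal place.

319.0 mOsm/kg

Effective osmolality excludes urea (freely permeant across cell membranes):
2·Na + glucose
= 2·156 + 7
= 312 + 7
= 319 mOsm/kg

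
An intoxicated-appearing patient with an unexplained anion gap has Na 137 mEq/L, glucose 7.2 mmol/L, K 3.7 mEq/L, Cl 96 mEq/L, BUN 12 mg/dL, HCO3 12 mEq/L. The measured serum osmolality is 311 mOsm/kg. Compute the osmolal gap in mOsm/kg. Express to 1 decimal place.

25.5 mOsm/kg

Calculated osmolality = 2·Na + glucose + BUN/2.8
= 2·137 + 7.2 + 12/2.8
= 274 + 7.20 + 4.29
= 285.49 mOsm/kg ≈ 285.5 mOsm/kg
Osmolar gap = measured − calculated = 311 − 285.5 = 25.5 mOsm/kg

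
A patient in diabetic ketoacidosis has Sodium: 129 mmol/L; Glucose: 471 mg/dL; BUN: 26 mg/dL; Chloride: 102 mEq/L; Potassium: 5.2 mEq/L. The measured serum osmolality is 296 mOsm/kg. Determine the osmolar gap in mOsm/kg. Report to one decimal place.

Calculated osmolality = 2·Na + glucose/18 + BUN/2.8
= 2·129 + 471/18 + 26/2.8
= 258 + 26.17 + 9.29
= 293.46 mOsm/kg ≈ 293.5 mOsm/kg
Osmolar gap = measured − calculated = 296 − 293.5 = 2.5 mOsm/kg

2.5 mOsm/kg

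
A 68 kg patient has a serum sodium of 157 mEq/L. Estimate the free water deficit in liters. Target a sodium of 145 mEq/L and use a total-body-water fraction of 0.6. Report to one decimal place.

TBW = 0.6 · 68 = 40.8 L
Free water deficit = TBW · (Na/145 − 1)
= 40.8 · (157/145 − 1)
= 40.8 · 0.0828
= 3.38 L

3.4 L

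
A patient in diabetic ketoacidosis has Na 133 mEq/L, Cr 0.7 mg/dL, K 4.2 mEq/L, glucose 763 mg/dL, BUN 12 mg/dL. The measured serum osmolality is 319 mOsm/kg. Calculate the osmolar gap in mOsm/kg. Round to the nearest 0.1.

Calculated osmolality = 2·Na + glucose/18 + BUN/2.8
= 2·133 + 763/18 + 12/2.8
= 266 + 42.39 + 4.29
= 312.68 mOsm/kg ≈ 312.7 mOsm/kg
Osmolar gap = measured − calculated = 319 − 312.7 = 6.3 mOsm/kg

6.3 mOsm/kg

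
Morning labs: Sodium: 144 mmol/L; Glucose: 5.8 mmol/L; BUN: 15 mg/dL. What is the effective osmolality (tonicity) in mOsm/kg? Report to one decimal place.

Effective osmolality excludes urea (freely permeant across cell membranes):
2·Na + glucose
= 2·144 + 5.8
= 288 + 5.8
= 293.8 mOsm/kg

293.8 mOsm/kg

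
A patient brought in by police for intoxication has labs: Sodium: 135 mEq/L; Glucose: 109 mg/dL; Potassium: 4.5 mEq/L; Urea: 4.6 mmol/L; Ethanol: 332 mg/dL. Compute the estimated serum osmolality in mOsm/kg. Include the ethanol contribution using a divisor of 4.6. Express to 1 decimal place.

Calculated osmolality = 2·Na + glucose/18 + urea + ethanol/4.6
= 2·135 + 109/18 + 4.6 + 332/4.6
= 270 + 6.06 + 4.60 + 72.17
= 352.83 mOsm/kg

352.8 mOsm/kg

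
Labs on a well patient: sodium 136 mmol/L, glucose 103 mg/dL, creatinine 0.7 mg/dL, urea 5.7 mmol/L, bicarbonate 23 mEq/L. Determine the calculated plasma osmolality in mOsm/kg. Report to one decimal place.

Calculated osmolality = 2·Na + glucose/18 + urea
= 2·136 + 103/18 + 5.7
= 272 + 5.72 + 5.70
= 283.42 mOsm/kg

283.4 mOsm/kg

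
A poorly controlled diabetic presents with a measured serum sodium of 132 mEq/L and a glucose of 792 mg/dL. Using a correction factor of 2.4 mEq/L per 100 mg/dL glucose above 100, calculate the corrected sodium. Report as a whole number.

149 mEq/L

Corrected Na = measured Na + 2.4 · (glucose − 100)/100
= 132 + 2.4 · (792 − 100)/100
= 132 + 16.6
= 148.6 mEq/L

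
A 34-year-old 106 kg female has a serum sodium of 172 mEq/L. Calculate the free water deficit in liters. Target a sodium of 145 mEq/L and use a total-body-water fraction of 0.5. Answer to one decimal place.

TBW = 0.5 · 106 = 53 L
Free water deficit = TBW · (Na/145 − 1)
= 53 · (172/145 − 1)
= 53 · 0.1862
= 9.87 L

9.9 L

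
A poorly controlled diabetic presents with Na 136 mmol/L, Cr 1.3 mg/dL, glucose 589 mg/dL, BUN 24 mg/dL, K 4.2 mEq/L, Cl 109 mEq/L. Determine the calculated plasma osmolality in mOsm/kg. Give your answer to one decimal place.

Calculated osmolality = 2·Na + glucose/18 + BUN/2.8
= 2·136 + 589/18 + 24/2.8
= 272 + 32.72 + 8.57
= 313.29 mOsm/kg

313.3 mOsm/kg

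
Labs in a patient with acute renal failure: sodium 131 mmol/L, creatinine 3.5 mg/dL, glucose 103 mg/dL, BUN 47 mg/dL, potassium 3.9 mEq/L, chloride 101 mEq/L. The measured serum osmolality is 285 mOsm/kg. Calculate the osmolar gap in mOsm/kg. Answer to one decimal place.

Calculated osmolality = 2·Na + glucose/18 + BUN/2.8
= 2·131 + 103/18 + 47/2.8
= 262 + 5.72 + 16.79
= 284.51 mOsm/kg ≈ 284.5 mOsm/kg
Osmolar gap = measured − calculated = 285 − 284.5 = 0.5 mOsm/kg

0.5 mOsm/kg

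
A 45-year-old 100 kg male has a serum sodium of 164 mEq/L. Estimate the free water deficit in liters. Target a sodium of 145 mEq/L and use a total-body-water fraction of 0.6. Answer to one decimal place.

7.9 L

TBW = 0.6 · 100 = 60 L
Free water deficit = TBW · (Na/145 − 1)
= 60 · (164/145 − 1)
= 60 · 0.131
= 7.86 L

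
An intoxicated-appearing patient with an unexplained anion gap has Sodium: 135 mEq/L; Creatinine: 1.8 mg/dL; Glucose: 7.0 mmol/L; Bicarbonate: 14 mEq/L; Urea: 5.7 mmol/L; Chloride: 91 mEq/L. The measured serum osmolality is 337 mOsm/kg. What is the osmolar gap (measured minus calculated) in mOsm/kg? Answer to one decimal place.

Calculated osmolality = 2·Na + glucose + urea
= 2·135 + 7 + 5.7
= 270 + 7 + 5.70
= 282.7 mOsm/kg ≈ 282.7 mOsm/kg
Osmolar gap = measured − calculated = 337 − 282.7 = 54.3 mOsm/kg

54.3 mOsm/kg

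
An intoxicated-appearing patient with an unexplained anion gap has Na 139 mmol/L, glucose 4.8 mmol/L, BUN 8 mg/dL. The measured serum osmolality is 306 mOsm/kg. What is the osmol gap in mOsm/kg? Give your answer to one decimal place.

Calculated osmolality = 2·Na + glucose + BUN/2.8
= 2·139 + 4.8 + 8/2.8
= 278 + 4.80 + 2.86
= 285.66 mOsm/kg ≈ 285.7 mOsm/kg
Osmolar gap = measured − calculated = 306 − 285.7 = 20.3 mOsm/kg

20.3 mOsm/kg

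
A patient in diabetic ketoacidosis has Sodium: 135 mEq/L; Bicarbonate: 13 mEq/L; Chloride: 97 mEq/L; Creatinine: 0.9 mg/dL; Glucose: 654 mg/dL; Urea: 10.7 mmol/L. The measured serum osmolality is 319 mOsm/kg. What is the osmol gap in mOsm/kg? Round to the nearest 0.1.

Calculated osmolality = 2·Na + glucose/18 + urea
= 2·135 + 654/18 + 10.7
= 270 + 36.33 + 10.70
= 317.03 mOsm/kg ≈ 317.0 mOsm/kg
Osmolar gap = measured − calculated = 319 − 317.0 = 2.0 mOsm/kg

2.0 mOsm/kg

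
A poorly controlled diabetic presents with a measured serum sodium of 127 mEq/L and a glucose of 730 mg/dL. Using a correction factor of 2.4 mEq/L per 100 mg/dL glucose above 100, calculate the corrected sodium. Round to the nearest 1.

142 mEq/L

Corrected Na = measured Na + 2.4 · (glucose − 100)/100
= 127 + 2.4 · (730 − 100)/100
= 127 + 15.1
= 142.1 mEq/L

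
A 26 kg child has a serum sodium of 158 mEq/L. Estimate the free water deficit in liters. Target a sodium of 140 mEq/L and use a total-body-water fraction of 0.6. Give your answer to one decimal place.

TBW = 0.6 · 26 = 15.6 L
Free water deficit = TBW · (Na/140 − 1)
= 15.6 · (158/140 − 1)
= 15.6 · 0.1286
= 2.01 L

2.0 L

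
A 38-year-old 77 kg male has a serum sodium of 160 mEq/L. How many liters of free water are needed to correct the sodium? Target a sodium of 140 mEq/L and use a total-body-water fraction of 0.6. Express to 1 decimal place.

6.6 L

TBW = 0.6 · 77 = 46.2 L
Free water deficit = TBW · (Na/140 − 1)
= 46.2 · (160/140 − 1)
= 46.2 · 0.1429
= 6.6 L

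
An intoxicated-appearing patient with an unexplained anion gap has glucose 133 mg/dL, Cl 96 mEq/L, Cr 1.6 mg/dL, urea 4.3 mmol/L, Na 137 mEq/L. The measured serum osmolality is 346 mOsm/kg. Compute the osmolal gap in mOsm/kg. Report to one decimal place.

Calculated osmolality = 2·Na + glucose/18 + urea
= 2·137 + 133/18 + 4.3
= 274 + 7.39 + 4.30
= 285.69 mOsm/kg ≈ 285.7 mOsm/kg
Osmolar gap = measured − calculated = 346 − 285.7 = 60.3 mOsm/kg

60.3 mOsm/kg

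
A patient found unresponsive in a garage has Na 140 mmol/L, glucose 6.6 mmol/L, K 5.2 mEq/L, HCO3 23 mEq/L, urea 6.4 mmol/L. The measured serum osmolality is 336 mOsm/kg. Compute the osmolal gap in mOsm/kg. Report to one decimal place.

43.0 mOsm/kg

Calculated osmolality = 2·Na + glucose + urea
= 2·140 + 6.6 + 6.4
= 280 + 6.60 + 6.40
= 293 mOsm/kg ≈ 293.0 mOsm/kg
Osmolar gap = measured − calculated = 336 − 293.0 = 43.0 mOsm/kg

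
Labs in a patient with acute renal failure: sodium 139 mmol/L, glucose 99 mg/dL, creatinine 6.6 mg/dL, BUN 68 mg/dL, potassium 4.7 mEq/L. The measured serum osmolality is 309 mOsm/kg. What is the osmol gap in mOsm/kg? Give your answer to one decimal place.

1.2 mOsm/kg

Calculated osmolality = 2·Na + glucose/18 + BUN/2.8
= 2·139 + 99/18 + 68/2.8
= 278 + 5.50 + 24.29
= 307.79 mOsm/kg ≈ 307.8 mOsm/kg
Osmolar gap = measured − calculated = 309 − 307.8 = 1.2 mOsm/kg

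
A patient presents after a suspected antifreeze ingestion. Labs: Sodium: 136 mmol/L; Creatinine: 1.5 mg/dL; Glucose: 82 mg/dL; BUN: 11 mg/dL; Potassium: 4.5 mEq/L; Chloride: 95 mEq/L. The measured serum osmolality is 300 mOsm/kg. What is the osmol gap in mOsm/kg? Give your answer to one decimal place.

Calculated osmolality = 2·Na + glucose/18 + BUN/2.8
= 2·136 + 82/18 + 11/2.8
= 272 + 4.56 + 3.93
= 280.49 mOsm/kg ≈ 280.5 mOsm/kg
Osmolar gap = measured − calculated = 300 − 280.5 = 19.5 mOsm/kg

19.5 mOsm/kg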